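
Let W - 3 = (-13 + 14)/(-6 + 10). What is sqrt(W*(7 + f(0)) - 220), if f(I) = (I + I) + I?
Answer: I*sqrt(789)/2 ≈ 14.045*I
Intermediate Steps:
f(I) = 3*I (f(I) = 2*I + I = 3*I)
W = 13/4 (W = 3 + (-13 + 14)/(-6 + 10) = 3 + 1/4 = 13/4 ≈ 3.2500)
sqrt(W*(7 + f(0)) - 220) = sqrt(13*(7 + 3*0)/4 - 220) = sqrt(13*(7 + 0)/4 - 220) = sqrt((13/4)*7 - 220) = sqrt(91/4 - 220) = sqrt(-789/4) = I*sqrt(789)/2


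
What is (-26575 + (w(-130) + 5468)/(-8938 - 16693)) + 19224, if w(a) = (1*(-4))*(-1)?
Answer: -9916787/1349 ≈ -7351.2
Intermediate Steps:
w(a) = 4 (w(a) = -4*(-1) = 4)
(-26575 + (w(-130) + 5468)/(-8938 - 16693)) + 19224 = (-26575 + (4 + 5468)/(-8938 - 16693)) + 19224 = (-26575 + 5472/(-25631)) + 19224 = (-26575 + 5472*(-1/25631)) + 19224 = (-26575 - 288/1349) + 19224 = -35849963/1349 + 19224 = -9916787/1349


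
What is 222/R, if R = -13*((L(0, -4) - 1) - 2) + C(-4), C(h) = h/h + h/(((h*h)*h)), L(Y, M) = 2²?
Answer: -3552/191 ≈ -18.597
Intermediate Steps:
L(Y, M) = 4
C(h) = 1 + h⁻² (C(h) = 1 + h/((h²*h)) = 1 + h/(h³) = 1 + h/h³ = 1 + h⁻²)
R = -191/16 (R = -13*((4 - 1) - 2) + (1 + (-4)⁻²) = -13*(3 - 2) + (1 + 1/16) = -13*1 + 17/16 = -13 + 17/16 = -191/16 ≈ -11.938)
222/R = 222/(-191/16) = 222*(-16/191) = -3552/191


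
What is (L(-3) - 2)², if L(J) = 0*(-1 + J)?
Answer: 4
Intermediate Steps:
L(J) = 0
(L(-3) - 2)² = (0 - 2)² = (-2)² = 4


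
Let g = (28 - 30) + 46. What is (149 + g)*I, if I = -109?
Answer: -21037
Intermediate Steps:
g = 44 (g = -2 + 46 = 44)
(149 + g)*I = (149 + 44)*(-109) = 193*(-109) = -21037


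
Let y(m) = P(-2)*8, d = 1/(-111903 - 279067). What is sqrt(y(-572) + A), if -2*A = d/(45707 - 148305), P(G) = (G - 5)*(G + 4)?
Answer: I*sqrt(180211574493586482373230)/40112740060 ≈ 10.583*I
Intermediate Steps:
P(G) = (-5 + G)*(4 + G)
d = -1/390970 (d = 1/(-390970) = -1/390970 ≈ -2.5577e-6)
y(m) = -112 (y(m) = (-20 + (-2)**2 - 1*(-2))*8 = (-20 + 4 + 2)*8 = -14*8 = -112)
A = -1/80225480120 (A = -(-1)/(781940*(45707 - 148305)) = -(-1)/(781940*(-102598)) = -(-1)*(-1)/(781940*102598) = -1/2*1/40112740060 = -1/80225480120 ≈ -1.2465e-11)
sqrt(y(-572) + A) = sqrt(-112 - 1/80225480120) = sqrt(-8985253773441/80225480120) = I*sqrt(180211574493586482373230)/40112740060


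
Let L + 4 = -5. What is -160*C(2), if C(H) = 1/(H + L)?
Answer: 160/7 ≈ 22.857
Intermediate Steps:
L = -9 (L = -4 - 5 = -9)
C(H) = 1/(-9 + H) (C(H) = 1/(H - 9) = 1/(-9 + H))
-160*C(2) = -160/(-9 + 2) = -160/(-7) = -160*(-⅐) = 160/7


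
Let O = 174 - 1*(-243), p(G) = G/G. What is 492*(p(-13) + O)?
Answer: 205656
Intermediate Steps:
p(G) = 1
O = 417 (O = 174 + 243 = 417)
492*(p(-13) + O) = 492*(1 + 417) = 492*418 = 205656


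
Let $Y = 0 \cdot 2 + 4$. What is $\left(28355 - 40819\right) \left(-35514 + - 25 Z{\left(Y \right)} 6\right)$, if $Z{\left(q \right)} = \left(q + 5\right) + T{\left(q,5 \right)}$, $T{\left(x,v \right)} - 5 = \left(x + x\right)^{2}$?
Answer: $588475296$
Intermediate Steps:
$Y = 4$ ($Y = 0 + 4 = 4$)
$T{\left(x,v \right)} = 5 + 4 x^{2}$ ($T{\left(x,v \right)} = 5 + \left(x + x\right)^{2} = 5 + \left(2 x\right)^{2} = 5 + 4 x^{2}$)
$Z{\left(q \right)} = 10 + q + 4 q^{2}$ ($Z{\left(q \right)} = \left(q + 5\right) + \left(5 + 4 q^{2}\right) = \left(5 + q\right) + \left(5 + 4 q^{2}\right) = 10 + q + 4 q^{2}$)
$\left(28355 - 40819\right) \left(-35514 + - 25 Z{\left(Y \right)} 6\right) = \left(28355 - 40819\right) \left(-35514 + - 25 \left(10 + 4 + 4 \cdot 4^{2}\right) 6\right) = - 12464 \left(-35514 + - 25 \left(10 + 4 + 4 \cdot 16\right) 6\right) = - 12464 \left(-35514 + - 25 \left(10 + 4 + 64\right) 6\right) = - 12464 \left(-35514 + \left(-25\right) 78 \cdot 6\right) = - 12464 \left(-35514 - 11700\right) = \left(-12464\right) \left(-47214\right) = 588475296$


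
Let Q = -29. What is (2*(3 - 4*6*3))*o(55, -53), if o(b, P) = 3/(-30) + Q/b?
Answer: 4761/55 ≈ 86.564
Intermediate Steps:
o(b, P) = -⅒ - 29/b (o(b, P) = 3/(-30) - 29/b = 3*(-1/30) - 29/b = -⅒ - 29/b)
(2*(3 - 4*6*3))*o(55, -53) = (2*(3 - 4*6*3))*((⅒)*(-290 - 1*55)/55) = (2*(3 - 24*3))*((⅒)*(1/55)*(-290 - 55)) = (2*(3 - 72))*((⅒)*(1/55)*(-345)) = (2*(-69))*(-69/110) = -138*(-69/110) = 4761/55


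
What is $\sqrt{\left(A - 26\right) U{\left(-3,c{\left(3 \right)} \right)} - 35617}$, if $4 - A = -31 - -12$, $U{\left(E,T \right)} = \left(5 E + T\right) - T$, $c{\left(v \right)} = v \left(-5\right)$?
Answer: $2 i \sqrt{8893} \approx 188.61 i$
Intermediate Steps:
$c{\left(v \right)} = - 5 v$
$U{\left(E,T \right)} = 5 E$ ($U{\left(E,T \right)} = \left(T + 5 E\right) - T = 5 E$)
$A = 23$ ($A = 4 - \left(-31 - -12\right) = 4 - \left(-31 + 12\right) = 4 - -19 = 4 + 19 = 23$)
$\sqrt{\left(A - 26\right) U{\left(-3,c{\left(3 \right)} \right)} - 35617} = \sqrt{\left(23 - 26\right) 5 \left(-3\right) - 35617} = \sqrt{\left(-3\right) \left(-15\right) - 35617} = \sqrt{45 - 35617} = \sqrt{-35572} = 2 i \sqrt{8893}$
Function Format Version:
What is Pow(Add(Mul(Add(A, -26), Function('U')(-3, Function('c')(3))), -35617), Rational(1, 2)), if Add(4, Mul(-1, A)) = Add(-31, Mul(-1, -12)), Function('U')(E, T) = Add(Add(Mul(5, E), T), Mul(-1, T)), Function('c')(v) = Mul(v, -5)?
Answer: Mul(2, I, Pow(8893, Rational(1, 2))) ≈ Mul(188.61, I)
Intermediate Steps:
Function('c')(v) = Mul(-5, v)
Function('U')(E, T) = Mul(5, E) (Function('U')(E, T) = Add(Add(T, Mul(5, E)), Mul(-1, T)) = Mul(5, E))
A = 23 (A = Add(4, Mul(-1, Add(-31, Mul(-1, -12)))) = Add(4, Mul(-1, Add(-31, 12))) = Add(4, Mul(-1, -19)) = Add(4, 19) = 23)
Pow(Add(Mul(Add(A, -26), Function('U')(-3, Function('c')(3))), -35617), Rational(1, 2)) = Pow(Add(Mul(Add(23, -26), Mul(5, -3)), -35617), Rational(1, 2)) = Pow(Add(Mul(-3, -15), -35617), Rational(1, 2)) = Pow(Add(45, -35617), Rational(1, 2)) = Pow(-35572, Rational(1, 2)) = Mul(2, I, Pow(8893, Rational(1, 2)))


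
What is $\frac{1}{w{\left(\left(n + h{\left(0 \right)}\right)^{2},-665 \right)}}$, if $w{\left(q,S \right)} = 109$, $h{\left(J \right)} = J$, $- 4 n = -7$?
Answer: $\frac{1}{109} \approx 0.0091743$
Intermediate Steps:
$n = \frac{7}{4}$ ($n = \left(- \frac{1}{4}\right) \left(-7\right) = \frac{7}{4} \approx 1.75$)
$\frac{1}{w{\left(\left(n + h{\left(0 \right)}\right)^{2},-665 \right)}} = \frac{1}{109}$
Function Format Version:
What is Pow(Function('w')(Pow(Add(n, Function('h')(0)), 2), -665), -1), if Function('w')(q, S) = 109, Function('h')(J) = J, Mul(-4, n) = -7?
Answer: Rational(1, 109) ≈ 0.0091743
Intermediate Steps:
n = Rational(7, 4) (n = Mul(Rational(-1, 4), -7) = Rational(7, 4) ≈ 1.7500)
Pow(Function('w')(Pow(Add(n, Function('h')(0)), 2), -665), -1) = Pow(109, -1) = Rational(1, 109)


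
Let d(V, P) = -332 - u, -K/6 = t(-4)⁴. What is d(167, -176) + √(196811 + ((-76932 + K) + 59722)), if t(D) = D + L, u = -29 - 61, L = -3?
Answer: -242 + 3*√18355 ≈ 164.44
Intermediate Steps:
u = -90
t(D) = -3 + D (t(D) = D - 3 = -3 + D)
K = -14406 (K = -6*(-3 - 4)⁴ = -6*(-7)⁴ = -6*2401 = -14406)
d(V, P) = -242 (d(V, P) = -332 - 1*(-90) = -332 + 90 = -242)
d(167, -176) + √(196811 + ((-76932 + K) + 59722)) = -242 + √(196811 + ((-76932 - 14406) + 59722)) = -242 + √(196811 + (-91338 + 59722)) = -242 + √(196811 - 31616) = -242 + √165195 = -242 + 3*√18355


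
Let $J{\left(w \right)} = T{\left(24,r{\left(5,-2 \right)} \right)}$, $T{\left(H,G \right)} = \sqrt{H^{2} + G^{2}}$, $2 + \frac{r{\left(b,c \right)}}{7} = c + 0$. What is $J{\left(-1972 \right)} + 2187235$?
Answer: $2187235 + 4 \sqrt{85} \approx 2.1873 \cdot 10^{6}$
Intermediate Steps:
$r{\left(b,c \right)} = -14 + 7 c$ ($r{\left(b,c \right)} = -14 + 7 \left(c + 0\right) = -14 + 7 c$)
$T{\left(H,G \right)} = \sqrt{G^{2} + H^{2}}$
$J{\left(w \right)} = 4 \sqrt{85}$ ($J{\left(w \right)} = \sqrt{\left(-14 + 7 \left(-2\right)\right)^{2} + 24^{2}} = \sqrt{\left(-14 - 14\right)^{2} + 576} = \sqrt{\left(-28\right)^{2} + 576} = \sqrt{784 + 576} = \sqrt{1360} = 4 \sqrt{85}$)
$J{\left(-1972 \right)} + 2187235 = 4 \sqrt{85} + 2187235 = 2187235 + 4 \sqrt{85}$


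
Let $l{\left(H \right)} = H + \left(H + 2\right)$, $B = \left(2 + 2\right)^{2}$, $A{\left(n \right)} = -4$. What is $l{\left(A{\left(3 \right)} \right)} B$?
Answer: $-96$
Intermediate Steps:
$B = 16$ ($B = 4^{2} = 16$)
$l{\left(H \right)} = 2 + 2 H$ ($l{\left(H \right)} = H + \left(2 + H\right) = 2 + 2 H$)
$l{\left(A{\left(3 \right)} \right)} B = \left(2 + 2 \left(-4\right)\right) 16 = \left(2 - 8\right) 16 = \left(-6\right) 16 = -96$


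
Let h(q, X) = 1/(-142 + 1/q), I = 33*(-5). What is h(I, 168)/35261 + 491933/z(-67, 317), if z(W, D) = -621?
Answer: -406435286241568/513070504911 ≈ -792.16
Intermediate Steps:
I = -165
h(I, 168)/35261 + 491933/z(-67, 317) = -1*(-165)/(-1 + 142*(-165))/35261 + 491933/(-621) = -1*(-165)/(-1 - 23430)*(1/35261) + 491933*(-1/621) = -1*(-165)/(-23431)*(1/35261) - 491933/621 = -1*(-165)*(-1/23431)*(1/35261) - 491933/621 = -165/23431*1/35261 - 491933/621 = -165/826200491 - 491933/621 = -406435286241568/513070504911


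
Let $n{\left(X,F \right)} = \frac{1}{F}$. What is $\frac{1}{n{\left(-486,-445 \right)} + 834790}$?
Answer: $\frac{445}{371481549} \approx 1.1979 \cdot 10^{-6}$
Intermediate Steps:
$\frac{1}{n{\left(-486,-445 \right)} + 834790} = \frac{1}{\frac{1}{-445} + 834790} = \frac{1}{- \frac{1}{445} + 834790} = \frac{1}{\frac{371481549}{445}} = \frac{445}{371481549}$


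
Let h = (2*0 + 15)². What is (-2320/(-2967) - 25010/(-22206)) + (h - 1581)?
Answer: -14869101887/10980867 ≈ -1354.1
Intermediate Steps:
h = 225 (h = (0 + 15)² = 15² = 225)
(-2320/(-2967) - 25010/(-22206)) + (h - 1581) = (-2320/(-2967) - 25010/(-22206)) + (225 - 1581) = (-2320*(-1/2967) - 25010*(-1/22206)) - 1356 = (2320/2967 + 12505/11103) - 1356 = 20953765/10980867 - 1356 = -14869101887/10980867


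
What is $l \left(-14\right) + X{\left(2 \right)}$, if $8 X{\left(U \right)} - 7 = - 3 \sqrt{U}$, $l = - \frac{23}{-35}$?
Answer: $- \frac{333}{40} - \frac{3 \sqrt{2}}{8} \approx -8.8553$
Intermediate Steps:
$l = \frac{23}{35}$ ($l = \left(-23\right) \left(- \frac{1}{35}\right) = \frac{23}{35} \approx 0.65714$)
$X{\left(U \right)} = \frac{7}{8} - \frac{3 \sqrt{U}}{8}$ ($X{\left(U \right)} = \frac{7}{8} + \frac{\left(-3\right) \sqrt{U}}{8} = \frac{7}{8} - \frac{3 \sqrt{U}}{8}$)
$l \left(-14\right) + X{\left(2 \right)} = \frac{23}{35} \left(-14\right) + \left(\frac{7}{8} - \frac{3 \sqrt{2}}{8}\right) = - \frac{46}{5} + \left(\frac{7}{8} - \frac{3 \sqrt{2}}{8}\right) = - \frac{333}{40} - \frac{3 \sqrt{2}}{8}$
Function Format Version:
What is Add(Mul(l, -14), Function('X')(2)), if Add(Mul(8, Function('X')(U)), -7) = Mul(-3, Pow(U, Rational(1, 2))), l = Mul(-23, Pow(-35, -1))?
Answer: Add(Rational(-333, 40), Mul(Rational(-3, 8), Pow(2, Rational(1, 2)))) ≈ -8.8553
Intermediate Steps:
l = Rational(23, 35) (l = Mul(-23, Rational(-1, 35)) = Rational(23, 35) ≈ 0.65714)
Function('X')(U) = Add(Rational(7, 8), Mul(Rational(-3, 8), Pow(U, Rational(1, 2)))) (Function('X')(U) = Add(Rational(7, 8), Mul(Rational(1, 8), Mul(-3, Pow(U, Rational(1, 2))))) = Add(Rational(7, 8), Mul(Rational(-3, 8), Pow(U, Rational(1, 2)))))
Add(Mul(l, -14), Function('X')(2)) = Add(Mul(Rational(23, 35), -14), Add(Rational(7, 8), Mul(Rational(-3, 8), Pow(2, Rational(1, 2))))) = Add(Rational(-46, 5), Add(Rational(7, 8), Mul(Rational(-3, 8), Pow(2, Rational(1, 2))))) = Add(Rational(-333, 40), Mul(Rational(-3, 8), Pow(2, Rational(1, 2))))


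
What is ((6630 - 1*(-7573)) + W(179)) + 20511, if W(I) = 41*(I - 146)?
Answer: 36067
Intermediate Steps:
W(I) = -5986 + 41*I (W(I) = 41*(-146 + I) = -5986 + 41*I)
((6630 - 1*(-7573)) + W(179)) + 20511 = ((6630 - 1*(-7573)) + (-5986 + 41*179)) + 20511 = ((6630 + 7573) + (-5986 + 7339)) + 20511 = (14203 + 1353) + 20511 = 15556 + 20511 = 36067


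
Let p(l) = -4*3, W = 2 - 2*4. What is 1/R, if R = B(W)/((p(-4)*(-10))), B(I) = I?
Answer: -20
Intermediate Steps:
W = -6 (W = 2 - 8 = -6)
p(l) = -12
R = -1/20 (R = -6/((-12*(-10))) = -6/120 = -6*1/120 = -1/20 ≈ -0.050000)
1/R = 1/(-1/20) = -20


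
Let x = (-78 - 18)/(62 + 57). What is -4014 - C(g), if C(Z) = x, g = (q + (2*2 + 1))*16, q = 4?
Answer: -477570/119 ≈ -4013.2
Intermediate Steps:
g = 144 (g = (4 + (2*2 + 1))*16 = (4 + (4 + 1))*16 = (4 + 5)*16 = 9*16 = 144)
x = -96/119 ≈ -0.80672
C(Z) = -96/119
-4014 - C(g) = -4014 - 1*(-96/119) = -4014 + 96/119 = -477570/119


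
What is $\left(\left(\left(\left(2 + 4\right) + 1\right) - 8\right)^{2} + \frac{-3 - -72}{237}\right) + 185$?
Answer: $\frac{14717}{79} \approx 186.29$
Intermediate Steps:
$\left(\left(\left(\left(2 + 4\right) + 1\right) - 8\right)^{2} + \frac{-3 - -72}{237}\right) + 185 = \left(\left(\left(6 + 1\right) - 8\right)^{2} + \left(-3 + 72\right) \frac{1}{237}\right) + 185 = \left(\left(7 - 8\right)^{2} + 69 \cdot \frac{1}{237}\right) + 185 = \left(\left(-1\right)^{2} + \frac{23}{79}\right) + 185 = \left(1 + \frac{23}{79}\right) + 185 = \frac{102}{79} + 185 = \frac{14717}{79}$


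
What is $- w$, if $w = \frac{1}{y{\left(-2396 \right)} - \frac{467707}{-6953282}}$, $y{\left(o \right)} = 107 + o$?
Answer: $\frac{6953282}{15915594791} \approx 0.00043688$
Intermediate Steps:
$w = - \frac{6953282}{15915594791}$ ($w = \frac{1}{\left(107 - 2396\right) - \frac{467707}{-6953282}} = \frac{1}{-2289 - - \frac{467707}{6953282}} = \frac{1}{-2289 + \frac{467707}{6953282}} = \frac{1}{- \frac{15915594791}{6953282}} = - \frac{6953282}{15915594791} \approx -0.00043688$)
$- w = \left(-1\right) \left(- \frac{6953282}{15915594791}\right) = \frac{6953282}{15915594791}$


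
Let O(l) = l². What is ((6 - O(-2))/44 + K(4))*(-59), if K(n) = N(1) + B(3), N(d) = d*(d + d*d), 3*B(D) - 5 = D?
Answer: -18349/66 ≈ -278.02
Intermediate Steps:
B(D) = 5/3 + D/3
N(d) = d*(d + d²)
K(n) = 14/3 (K(n) = 1²*(1 + 1) + (5/3 + (⅓)*3) = 1*2 + (5/3 + 1) = 2 + 8/3 = 14/3)
((6 - O(-2))/44 + K(4))*(-59) = ((6 - 1*(-2)²)/44 + 14/3)*(-59) = ((6 - 1*4)*(1/44) + 14/3)*(-59) = ((6 - 4)*(1/44) + 14/3)*(-59) = (2*(1/44) + 14/3)*(-59) = (1/22 + 14/3)*(-59) = (311/66)*(-59) = -18349/66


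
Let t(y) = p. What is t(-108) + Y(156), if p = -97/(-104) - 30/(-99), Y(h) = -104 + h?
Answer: 182705/3432 ≈ 53.236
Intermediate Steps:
p = 4241/3432 (p = -97*(-1/104) - 30*(-1/99) = 97/104 + 10/33 = 4241/3432 ≈ 1.2357)
t(y) = 4241/3432
t(-108) + Y(156) = 4241/3432 + (-104 + 156) = 4241/3432 + 52 = 182705/3432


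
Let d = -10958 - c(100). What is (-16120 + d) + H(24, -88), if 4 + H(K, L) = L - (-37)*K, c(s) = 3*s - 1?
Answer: -26581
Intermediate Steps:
c(s) = -1 + 3*s
d = -11257 (d = -10958 - (-1 + 3*100) = -10958 - (-1 + 300) = -10958 - 1*299 = -10958 - 299 = -11257)
H(K, L) = -4 + L + 37*K (H(K, L) = -4 + (L - (-37)*K) = -4 + (L + 37*K) = -4 + L + 37*K)
(-16120 + d) + H(24, -88) = (-16120 - 11257) + (-4 - 88 + 37*24) = -27377 + (-4 - 88 + 888) = -27377 + 796 = -26581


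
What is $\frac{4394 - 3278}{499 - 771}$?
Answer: $- \frac{279}{68} \approx -4.1029$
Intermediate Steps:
$\frac{4394 - 3278}{499 - 771} = \frac{1116}{499 + \left(-1539 + 768\right)} = \frac{1116}{499 - 771} = \frac{1116}{-272} = 1116 \left(- \frac{1}{272}\right) = - \frac{279}{68}$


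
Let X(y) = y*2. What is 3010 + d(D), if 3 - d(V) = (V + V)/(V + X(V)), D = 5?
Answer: 9037/3 ≈ 3012.3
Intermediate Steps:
X(y) = 2*y
d(V) = 7/3 (d(V) = 3 - (V + V)/(V + 2*V) = 3 - 2*V/(3*V) = 3 - 2*V*1/(3*V) = 3 - 1*⅔ = 3 - ⅔ = 7/3)
3010 + d(D) = 3010 + 7/3 = 9037/3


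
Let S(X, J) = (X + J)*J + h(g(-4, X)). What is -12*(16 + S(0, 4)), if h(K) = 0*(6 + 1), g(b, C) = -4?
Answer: -384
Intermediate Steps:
h(K) = 0 (h(K) = 0*7 = 0)
S(X, J) = J*(J + X) (S(X, J) = (X + J)*J + 0 = (J + X)*J + 0 = J*(J + X) + 0 = J*(J + X))
-12*(16 + S(0, 4)) = -12*(16 + 4*(4 + 0)) = -12*(16 + 4*4) = -12*(16 + 16) = -12*32 = -384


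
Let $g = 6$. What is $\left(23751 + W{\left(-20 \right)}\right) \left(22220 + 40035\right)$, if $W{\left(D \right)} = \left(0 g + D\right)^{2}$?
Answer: $1503520505$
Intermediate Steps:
$W{\left(D \right)} = D^{2}$ ($W{\left(D \right)} = \left(0 \cdot 6 + D\right)^{2} = \left(0 + D\right)^{2} = D^{2}$)
$\left(23751 + W{\left(-20 \right)}\right) \left(22220 + 40035\right) = \left(23751 + \left(-20\right)^{2}\right) \left(22220 + 40035\right) = \left(23751 + 400\right) 62255 = 24151 \cdot 62255 = 1503520505$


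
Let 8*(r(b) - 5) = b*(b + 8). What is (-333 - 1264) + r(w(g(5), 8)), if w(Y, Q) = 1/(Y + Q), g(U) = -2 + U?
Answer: -1540967/968 ≈ -1591.9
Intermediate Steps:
w(Y, Q) = 1/(Q + Y)
r(b) = 5 + b*(8 + b)/8 (r(b) = 5 + (b*(b + 8))/8 = 5 + (b*(8 + b))/8 = 5 + b*(8 + b)/8)
(-333 - 1264) + r(w(g(5), 8)) = (-333 - 1264) + (5 + 1/(8 + (-2 + 5)) + (1/(8 + (-2 + 5)))**2/8) = -1597 + (5 + 1/(8 + 3) + (1/(8 + 3))**2/8) = -1597 + (5 + 1/11 + (1/11)**2/8) = -1597 + (5 + 1/11 + (1/8)*(1/121)) = -1597 + (5 + 1/11 + 1/968) = -1597 + 4929/968 = -1540967/968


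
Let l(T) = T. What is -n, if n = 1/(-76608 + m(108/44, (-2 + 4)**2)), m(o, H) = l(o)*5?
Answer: 11/842553 ≈ 1.3056e-5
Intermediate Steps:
m(o, H) = 5*o (m(o, H) = o*5 = 5*o)
n = -11/842553 (n = 1/(-76608 + 5*(108/44)) = 1/(-76608 + 5*(108*(1/44))) = 1/(-76608 + 5*(27/11)) = 1/(-76608 + 135/11) = 1/(-842553/11) = -11/842553 ≈ -1.3056e-5)
-n = -1*(-11/842553) = 11/842553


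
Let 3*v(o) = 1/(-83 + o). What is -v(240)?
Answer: -1/471 ≈ -0.0021231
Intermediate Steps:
v(o) = 1/(3*(-83 + o))
-v(240) = -1/(3*(-83 + 240)) = -1/(3*157) = -1*1/471 = -1/471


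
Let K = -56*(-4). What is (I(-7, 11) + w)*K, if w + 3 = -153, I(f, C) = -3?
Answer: -35616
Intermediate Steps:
K = 224
w = -156 (w = -3 - 153 = -156)
(I(-7, 11) + w)*K = (-3 - 156)*224 = -159*224 = -35616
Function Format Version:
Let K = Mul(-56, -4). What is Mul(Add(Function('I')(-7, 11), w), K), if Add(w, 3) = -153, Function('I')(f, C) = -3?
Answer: -35616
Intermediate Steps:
K = 224
w = -156 (w = Add(-3, -153) = -156)
Mul(Add(Function('I')(-7, 11), w), K) = Mul(Add(-3, -156), 224) = Mul(-159, 224) = -35616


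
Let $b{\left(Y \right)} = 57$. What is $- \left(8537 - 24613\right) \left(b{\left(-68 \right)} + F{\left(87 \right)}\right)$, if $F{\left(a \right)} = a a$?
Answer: $122595576$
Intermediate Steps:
$F{\left(a \right)} = a^{2}$
$- \left(8537 - 24613\right) \left(b{\left(-68 \right)} + F{\left(87 \right)}\right) = - \left(8537 - 24613\right) \left(57 + 87^{2}\right) = - \left(-16076\right) \left(57 + 7569\right) = - \left(-16076\right) 7626 = \left(-1\right) \left(-122595576\right) = 122595576$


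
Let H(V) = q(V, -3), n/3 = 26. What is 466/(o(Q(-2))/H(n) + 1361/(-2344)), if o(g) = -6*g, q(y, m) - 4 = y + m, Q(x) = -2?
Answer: -86292016/79391 ≈ -1086.9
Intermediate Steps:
n = 78 (n = 3*26 = 78)
q(y, m) = 4 + m + y (q(y, m) = 4 + (y + m) = 4 + (m + y) = 4 + m + y)
H(V) = 1 + V (H(V) = 4 - 3 + V = 1 + V)
466/(o(Q(-2))/H(n) + 1361/(-2344)) = 466/((-6*(-2))/(1 + 78) + 1361/(-2344)) = 466/(12/79 + 1361*(-1/2344)) = 466/(12*(1/79) - 1361/2344) = 466/(12/79 - 1361/2344) = 466/(-79391/185176) = 466*(-185176/79391) = -86292016/79391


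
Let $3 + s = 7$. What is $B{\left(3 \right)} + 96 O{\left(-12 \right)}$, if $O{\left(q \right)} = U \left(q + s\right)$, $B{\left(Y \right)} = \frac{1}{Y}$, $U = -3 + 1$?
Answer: $\frac{4609}{3} \approx 1536.3$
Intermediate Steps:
$s = 4$ ($s = -3 + 7 = 4$)
$U = -2$
$O{\left(q \right)} = -8 - 2 q$ ($O{\left(q \right)} = - 2 \left(q + 4\right) = - 2 \left(4 + q\right) = -8 - 2 q$)
$B{\left(3 \right)} + 96 O{\left(-12 \right)} = \frac{1}{3} + 96 \left(-8 - -24\right) = \frac{1}{3} + 96 \left(-8 + 24\right) = \frac{1}{3} + 96 \cdot 16 = \frac{1}{3} + 1536 = \frac{4609}{3}$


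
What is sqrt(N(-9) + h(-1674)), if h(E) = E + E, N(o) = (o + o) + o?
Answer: 15*I*sqrt(15) ≈ 58.095*I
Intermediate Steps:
N(o) = 3*o (N(o) = 2*o + o = 3*o)
h(E) = 2*E
sqrt(N(-9) + h(-1674)) = sqrt(3*(-9) + 2*(-1674)) = sqrt(-27 - 3348) = sqrt(-3375) = 15*I*sqrt(15)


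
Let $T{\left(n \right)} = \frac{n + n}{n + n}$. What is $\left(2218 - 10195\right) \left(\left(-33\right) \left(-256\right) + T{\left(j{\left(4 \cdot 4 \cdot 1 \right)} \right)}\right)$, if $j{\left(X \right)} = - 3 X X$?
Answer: $-67397673$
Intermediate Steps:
$j{\left(X \right)} = - 3 X^{2}$
$T{\left(n \right)} = 1$ ($T{\left(n \right)} = \frac{2 n}{2 n} = 2 n \frac{1}{2 n} = 1$)
$\left(2218 - 10195\right) \left(\left(-33\right) \left(-256\right) + T{\left(j{\left(4 \cdot 4 \cdot 1 \right)} \right)}\right) = \left(2218 - 10195\right) \left(\left(-33\right) \left(-256\right) + 1\right) = - 7977 \left(8448 + 1\right) = \left(-7977\right) 8449 = -67397673$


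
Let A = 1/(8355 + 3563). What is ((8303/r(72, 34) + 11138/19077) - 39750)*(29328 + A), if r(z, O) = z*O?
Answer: -216261775048732449575/185525503776 ≈ -1.1657e+9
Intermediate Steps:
r(z, O) = O*z
A = 1/11918 ≈ 8.3907e-5
((8303/r(72, 34) + 11138/19077) - 39750)*(29328 + A) = ((8303/((34*72)) + 11138/19077) - 39750)*(29328 + 1/11918) = ((8303/2448 + 11138*(1/19077)) - 39750)*(349531105/11918) = ((8303*(1/2448) + 11138/19077) - 39750)*(349531105/11918) = ((8303/2448 + 11138/19077) - 39750)*(349531105/11918) = (61887385/15566832 - 39750)*(349531105/11918) = -618719684615/15566832*349531105/11918 = -216261775048732449575/185525503776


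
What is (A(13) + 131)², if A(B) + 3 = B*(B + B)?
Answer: 217156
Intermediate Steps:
A(B) = -3 + 2*B² (A(B) = -3 + B*(B + B) = -3 + B*(2*B) = -3 + 2*B²)
(A(13) + 131)² = ((-3 + 2*13²) + 131)² = ((-3 + 2*169) + 131)² = ((-3 + 338) + 131)² = (335 + 131)² = 466² = 217156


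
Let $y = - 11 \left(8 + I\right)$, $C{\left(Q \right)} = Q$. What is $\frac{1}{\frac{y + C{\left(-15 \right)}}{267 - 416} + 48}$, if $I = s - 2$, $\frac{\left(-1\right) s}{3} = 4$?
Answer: $\frac{149}{7101} \approx 0.020983$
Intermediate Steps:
$s = -12$ ($s = \left(-3\right) 4 = -12$)
$I = -14$ ($I = -12 - 2 = -14$)
$y = 66$ ($y = - 11 \left(8 - 14\right) = \left(-11\right) \left(-6\right) = 66$)
$\frac{1}{\frac{y + C{\left(-15 \right)}}{267 - 416} + 48} = \frac{1}{\frac{66 - 15}{267 - 416} + 48} = \frac{1}{\frac{51}{-149} + 48} = \frac{1}{51 \left(- \frac{1}{149}\right) + 48} = \frac{1}{- \frac{51}{149} + 48} = \frac{1}{\frac{7101}{149}} = \frac{149}{7101}$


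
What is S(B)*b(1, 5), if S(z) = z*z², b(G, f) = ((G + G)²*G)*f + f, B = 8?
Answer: 12800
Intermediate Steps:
b(G, f) = f + 4*f*G³ (b(G, f) = ((2*G)²*G)*f + f = ((4*G²)*G)*f + f = (4*G³)*f + f = 4*f*G³ + f = f + 4*f*G³)
S(z) = z³
S(B)*b(1, 5) = 8³*(5*(1 + 4*1³)) = 512*(5*(1 + 4*1)) = 512*(5*(1 + 4)) = 512*(5*5) = 512*25 = 12800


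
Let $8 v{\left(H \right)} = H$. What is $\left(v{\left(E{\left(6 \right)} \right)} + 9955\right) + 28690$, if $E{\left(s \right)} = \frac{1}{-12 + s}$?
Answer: $\frac{1854959}{48} \approx 38645.0$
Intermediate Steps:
$v{\left(H \right)} = \frac{H}{8}$
$\left(v{\left(E{\left(6 \right)} \right)} + 9955\right) + 28690 = \left(\frac{1}{8 \left(-12 + 6\right)} + 9955\right) + 28690 = \left(\frac{1}{8 \left(-6\right)} + 9955\right) + 28690 = \left(\frac{1}{8} \left(- \frac{1}{6}\right) + 9955\right) + 28690 = \left(- \frac{1}{48} + 9955\right) + 28690 = \frac{477839}{48} + 28690 = \frac{1854959}{48}$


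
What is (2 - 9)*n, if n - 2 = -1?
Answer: -7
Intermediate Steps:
n = 1 (n = 2 - 1 = 1)
(2 - 9)*n = (2 - 9)*1 = -7*1 = -7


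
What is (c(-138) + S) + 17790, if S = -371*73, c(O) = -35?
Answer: -9328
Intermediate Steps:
S = -27083
(c(-138) + S) + 17790 = (-35 - 27083) + 17790 = -27118 + 17790 = -9328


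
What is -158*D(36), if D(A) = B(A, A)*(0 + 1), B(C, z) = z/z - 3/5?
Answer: -316/5 ≈ -63.200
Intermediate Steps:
B(C, z) = ⅖ (B(C, z) = 1 - 3*⅕ = 1 - ⅗ = ⅖)
D(A) = ⅖ (D(A) = 2*(0 + 1)/5 = (⅖)*1 = ⅖)
-158*D(36) = -158*⅖ = -316/5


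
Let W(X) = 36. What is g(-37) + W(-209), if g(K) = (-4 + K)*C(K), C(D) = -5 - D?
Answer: -1276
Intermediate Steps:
g(K) = (-5 - K)*(-4 + K) (g(K) = (-4 + K)*(-5 - K) = (-5 - K)*(-4 + K))
g(-37) + W(-209) = (20 - 1*(-37) - 1*(-37)**2) + 36 = (20 + 37 - 1*1369) + 36 = (20 + 37 - 1369) + 36 = -1312 + 36 = -1276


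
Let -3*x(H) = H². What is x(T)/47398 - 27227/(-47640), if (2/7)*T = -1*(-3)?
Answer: 80547161/141127545 ≈ 0.57074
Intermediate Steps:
T = 21/2 (T = 7*(-1*(-3))/2 = (7/2)*3 = 21/2 ≈ 10.500)
x(H) = -H²/3
x(T)/47398 - 27227/(-47640) = -(21/2)²/3/47398 - 27227/(-47640) = -⅓*441/4*(1/47398) - 27227*(-1/47640) = -147/4*1/47398 + 27227/47640 = -147/189592 + 27227/47640 = 80547161/141127545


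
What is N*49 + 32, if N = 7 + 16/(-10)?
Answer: 1483/5 ≈ 296.60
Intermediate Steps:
N = 27/5 (N = 7 + 16*(-⅒) = 7 - 8/5 = 27/5 ≈ 5.4000)
N*49 + 32 = (27/5)*49 + 32 = 1323/5 + 32 = 1483/5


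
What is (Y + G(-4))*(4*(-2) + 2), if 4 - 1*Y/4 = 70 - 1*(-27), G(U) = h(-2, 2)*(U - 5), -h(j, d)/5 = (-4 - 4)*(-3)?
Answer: -4248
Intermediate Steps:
h(j, d) = -120 (h(j, d) = -5*(-4 - 4)*(-3) = -(-40)*(-3) = -5*24 = -120)
G(U) = 600 - 120*U (G(U) = -120*(U - 5) = -120*(-5 + U) = 600 - 120*U)
Y = -372 (Y = 16 - 4*(70 - 1*(-27)) = 16 - 4*(70 + 27) = 16 - 4*97 = 16 - 388 = -372)
(Y + G(-4))*(4*(-2) + 2) = (-372 + (600 - 120*(-4)))*(4*(-2) + 2) = (-372 + (600 + 480))*(-8 + 2) = (-372 + 1080)*(-6) = 708*(-6) = -4248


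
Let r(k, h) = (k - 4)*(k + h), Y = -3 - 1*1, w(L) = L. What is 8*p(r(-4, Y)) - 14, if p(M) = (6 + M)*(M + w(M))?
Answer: 71666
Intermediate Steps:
Y = -4 (Y = -3 - 1 = -4)
r(k, h) = (-4 + k)*(h + k)
p(M) = 2*M*(6 + M) (p(M) = (6 + M)*(M + M) = (6 + M)*(2*M) = 2*M*(6 + M))
8*p(r(-4, Y)) - 14 = 8*(2*((-4)² - 4*(-4) - 4*(-4) - 4*(-4))*(6 + ((-4)² - 4*(-4) - 4*(-4) - 4*(-4)))) - 14 = 8*(2*(16 + 16 + 16 + 16)*(6 + (16 + 16 + 16 + 16))) - 14 = 8*(2*64*(6 + 64)) - 14 = 8*(2*64*70) - 14 = 8*8960 - 14 = 71680 - 14 = 71666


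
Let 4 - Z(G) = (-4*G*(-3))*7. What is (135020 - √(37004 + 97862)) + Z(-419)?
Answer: 170220 - √134866 ≈ 1.6985e+5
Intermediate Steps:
Z(G) = 4 - 84*G (Z(G) = 4 - -4*G*(-3)*7 = 4 - 12*G*7 = 4 - 84*G)
(135020 - √(37004 + 97862)) + Z(-419) = (135020 - √(37004 + 97862)) + (4 - 84*(-419)) = (135020 - √134866) + (4 + 35196) = (135020 - √134866) + 35200 = 170220 - √134866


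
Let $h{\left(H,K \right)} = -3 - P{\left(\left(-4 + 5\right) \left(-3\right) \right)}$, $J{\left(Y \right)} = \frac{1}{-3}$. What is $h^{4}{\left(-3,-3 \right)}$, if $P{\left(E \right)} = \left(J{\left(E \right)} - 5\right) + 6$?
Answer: $\frac{14641}{81} \approx 180.75$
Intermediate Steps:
$J{\left(Y \right)} = - \frac{1}{3}$
$P{\left(E \right)} = \frac{2}{3}$ ($P{\left(E \right)} = \left(- \frac{1}{3} - 5\right) + 6 = - \frac{16}{3} + 6 = \frac{2}{3}$)
$h{\left(H,K \right)} = - \frac{11}{3}$ ($h{\left(H,K \right)} = -3 - \frac{2}{3} = - \frac{11}{3}$)
$h^{4}{\left(-3,-3 \right)} = \left(- \frac{11}{3}\right)^{4} = \frac{14641}{81}$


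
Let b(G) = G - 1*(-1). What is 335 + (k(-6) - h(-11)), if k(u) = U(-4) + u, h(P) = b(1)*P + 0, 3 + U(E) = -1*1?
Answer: 347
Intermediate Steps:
U(E) = -4 (U(E) = -3 - 1*1 = -3 - 1 = -4)
b(G) = 1 + G (b(G) = G + 1 = 1 + G)
h(P) = 2*P (h(P) = (1 + 1)*P + 0 = 2*P + 0 = 2*P)
k(u) = -4 + u
335 + (k(-6) - h(-11)) = 335 + ((-4 - 6) - 2*(-11)) = 335 + (-10 - 1*(-22)) = 335 + (-10 + 22) = 335 + 12 = 347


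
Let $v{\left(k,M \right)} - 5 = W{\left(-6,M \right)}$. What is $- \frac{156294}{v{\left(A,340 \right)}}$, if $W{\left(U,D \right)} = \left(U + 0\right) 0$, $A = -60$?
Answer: $- \frac{156294}{5} \approx -31259.0$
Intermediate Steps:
$W{\left(U,D \right)} = 0$ ($W{\left(U,D \right)} = U 0 = 0$)
$v{\left(k,M \right)} = 5$ ($v{\left(k,M \right)} = 5 + 0 = 5$)
$- \frac{156294}{v{\left(A,340 \right)}} = - \frac{156294}{5}$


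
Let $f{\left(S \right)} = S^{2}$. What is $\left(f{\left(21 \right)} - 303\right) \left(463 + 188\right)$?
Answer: $89838$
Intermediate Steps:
$\left(f{\left(21 \right)} - 303\right) \left(463 + 188\right) = \left(21^{2} - 303\right) \left(463 + 188\right) = \left(441 - 303\right) 651 = 138 \cdot 651 = 89838$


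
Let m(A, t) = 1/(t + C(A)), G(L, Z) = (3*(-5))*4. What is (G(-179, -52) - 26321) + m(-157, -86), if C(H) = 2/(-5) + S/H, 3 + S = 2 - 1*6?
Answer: -1788342394/67789 ≈ -26381.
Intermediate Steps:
G(L, Z) = -60 (G(L, Z) = -15*4 = -60)
S = -7 (S = -3 + (2 - 1*6) = -3 + (2 - 6) = -3 - 4 = -7)
C(H) = -⅖ - 7/H (C(H) = 2/(-5) - 7/H = 2*(-⅕) - 7/H = -⅖ - 7/H)
m(A, t) = 1/(-⅖ + t - 7/A) (m(A, t) = 1/(t + (-⅖ - 7/A)) = 1/(-⅖ + t - 7/A))
(G(-179, -52) - 26321) + m(-157, -86) = (-60 - 26321) - 5*(-157)/(35 - 1*(-157)*(-2 + 5*(-86))) = -26381 - 5*(-157)/(35 - 1*(-157)*(-2 - 430)) = -26381 - 5*(-157)/(35 - 1*(-157)*(-432)) = -26381 - 5*(-157)/(35 - 67824) = -26381 - 5*(-157)/(-67789) = -26381 - 5*(-157)*(-1/67789) = -26381 - 785/67789 = -1788342394/67789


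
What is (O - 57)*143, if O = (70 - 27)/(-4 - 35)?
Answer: -24926/3 ≈ -8308.7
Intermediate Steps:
O = -43/39 (O = 43/(-39) = 43*(-1/39) = -43/39 ≈ -1.1026)
(O - 57)*143 = (-43/39 - 57)*143 = -2266/39*143 = -24926/3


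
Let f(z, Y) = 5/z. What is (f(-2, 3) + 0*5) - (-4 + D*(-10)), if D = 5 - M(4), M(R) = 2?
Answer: 63/2 ≈ 31.500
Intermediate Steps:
D = 3 (D = 5 - 1*2 = 5 - 2 = 3)
(f(-2, 3) + 0*5) - (-4 + D*(-10)) = (5/(-2) + 0*5) - (-4 + 3*(-10)) = (5*(-½) + 0) - (-4 - 30) = (-5/2 + 0) - 1*(-34) = -5/2 + 34 = 63/2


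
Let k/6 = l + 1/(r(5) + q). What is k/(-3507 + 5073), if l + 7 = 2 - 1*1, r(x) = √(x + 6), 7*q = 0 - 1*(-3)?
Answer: -1067/46110 + 49*√11/138330 ≈ -0.021965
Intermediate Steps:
q = 3/7 (q = (0 - 1*(-3))/7 = (0 + 3)/7 = (⅐)*3 = 3/7 ≈ 0.42857)
r(x) = √(6 + x)
l = -6 (l = -7 + (2 - 1*1) = -7 + (2 - 1) = -7 + 1 = -6)
k = -36 + 6/(3/7 + √11) (k = 6*(-6 + 1/(√(6 + 5) + 3/7)) = 6*(-6 + 1/(√11 + 3/7)) = 6*(-6 + 1/(3/7 + √11)) = -36 + 6/(3/7 + √11) ≈ -34.398)
k/(-3507 + 5073) = (-9603/265 + 147*√11/265)/(-3507 + 5073) = (-9603/265 + 147*√11/265)/1566 = (-9603/265 + 147*√11/265)*(1/1566) = -1067/46110 + 49*√11/138330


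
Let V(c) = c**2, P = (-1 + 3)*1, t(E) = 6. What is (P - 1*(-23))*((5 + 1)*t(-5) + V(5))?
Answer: 1525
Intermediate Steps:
P = 2 (P = 2*1 = 2)
(P - 1*(-23))*((5 + 1)*t(-5) + V(5)) = (2 - 1*(-23))*((5 + 1)*6 + 5**2) = (2 + 23)*(6*6 + 25) = 25*(36 + 25) = 25*61 = 1525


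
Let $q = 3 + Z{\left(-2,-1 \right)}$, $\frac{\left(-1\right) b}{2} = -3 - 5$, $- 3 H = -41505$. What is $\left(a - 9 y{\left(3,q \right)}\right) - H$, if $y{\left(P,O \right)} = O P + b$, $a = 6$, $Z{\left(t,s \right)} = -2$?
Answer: $-14000$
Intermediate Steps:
$H = 13835$ ($H = \left(- \frac{1}{3}\right) \left(-41505\right) = 13835$)
$b = 16$ ($b = - 2 \left(-3 - 5\right) = \left(-2\right) \left(-8\right) = 16$)
$q = 1$ ($q = 3 - 2 = 1$)
$y{\left(P,O \right)} = 16 + O P$ ($y{\left(P,O \right)} = O P + 16 = 16 + O P$)
$\left(a - 9 y{\left(3,q \right)}\right) - H = \left(6 - 9 \left(16 + 1 \cdot 3\right)\right) - 13835 = \left(6 - 9 \left(16 + 3\right)\right) - 13835 = \left(6 - 171\right) - 13835 = -165 - 13835 = -14000$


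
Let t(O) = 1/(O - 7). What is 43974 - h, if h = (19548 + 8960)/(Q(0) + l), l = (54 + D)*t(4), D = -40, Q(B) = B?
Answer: 350580/7 ≈ 50083.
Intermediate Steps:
t(O) = 1/(-7 + O)
l = -14/3 (l = (54 - 40)/(-7 + 4) = 14/(-3) = 14*(-⅓) = -14/3 ≈ -4.6667)
h = -42762/7 (h = (19548 + 8960)/(0 - 14/3) = 28508/(-14/3) = 28508*(-3/14) = -42762/7 ≈ -6108.9)
43974 - h = 43974 - 1*(-42762/7) = 43974 + 42762/7 = 350580/7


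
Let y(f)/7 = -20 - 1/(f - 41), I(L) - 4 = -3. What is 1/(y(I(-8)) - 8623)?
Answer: -40/350513 ≈ -0.00011412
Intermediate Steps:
I(L) = 1 (I(L) = 4 - 3 = 1)
y(f) = -140 - 7/(-41 + f) (y(f) = 7*(-20 - 1/(f - 41)) = 7*(-20 - 1/(-41 + f)) = -140 - 7/(-41 + f))
1/(y(I(-8)) - 8623) = 1/(7*(819 - 20*1)/(-41 + 1) - 8623) = 1/(7*(819 - 20)/(-40) - 8623) = 1/(7*(-1/40)*799 - 8623) = 1/(-5593/40 - 8623) = 1/(-350513/40) = -40/350513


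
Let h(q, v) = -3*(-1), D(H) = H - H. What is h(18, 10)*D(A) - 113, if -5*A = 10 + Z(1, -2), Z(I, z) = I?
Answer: -113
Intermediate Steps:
A = -11/5 (A = -(10 + 1)/5 = -⅕*11 = -11/5 ≈ -2.2000)
D(H) = 0
h(q, v) = 3
h(18, 10)*D(A) - 113 = 3*0 - 113 = 0 - 113 = -113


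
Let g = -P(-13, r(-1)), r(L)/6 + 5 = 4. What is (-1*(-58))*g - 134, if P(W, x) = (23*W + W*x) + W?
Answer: 13438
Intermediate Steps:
r(L) = -6 (r(L) = -30 + 6*4 = -30 + 24 = -6)
P(W, x) = 24*W + W*x
g = 234 (g = -(-13)*(24 - 6) = -(-13)*18 = -1*(-234) = 234)
(-1*(-58))*g - 134 = -1*(-58)*234 - 134 = 58*234 - 134 = 13572 - 134 = 13438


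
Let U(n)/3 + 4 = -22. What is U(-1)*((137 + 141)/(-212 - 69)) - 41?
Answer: 10163/281 ≈ 36.167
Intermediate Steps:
U(n) = -78 (U(n) = -12 + 3*(-22) = -12 - 66 = -78)
U(-1)*((137 + 141)/(-212 - 69)) - 41 = -78*(137 + 141)/(-212 - 69) - 41 = -21684/(-281) - 41 = -21684*(-1)/281 - 41 = -78*(-278/281) - 41 = 21684/281 - 41 = 10163/281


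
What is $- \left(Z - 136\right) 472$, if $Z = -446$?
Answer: $274704$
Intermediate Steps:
$- \left(Z - 136\right) 472 = - \left(-446 - 136\right) 472 = - \left(-582\right) 472 = \left(-1\right) \left(-274704\right) = 274704$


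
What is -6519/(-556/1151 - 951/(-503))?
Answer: -3774194607/814933 ≈ -4631.3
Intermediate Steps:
-6519/(-556/1151 - 951/(-503)) = -6519/(-556*1/1151 - 951*(-1/503)) = -6519/(-556/1151 + 951/503) = -6519/814933/578953 = -6519*578953/814933 = -3774194607/814933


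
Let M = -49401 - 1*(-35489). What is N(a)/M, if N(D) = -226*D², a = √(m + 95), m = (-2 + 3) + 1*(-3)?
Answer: 10509/6956 ≈ 1.5108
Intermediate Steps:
m = -2 (m = 1 - 3 = -2)
M = -13912 (M = -49401 + 35489 = -13912)
a = √93 (a = √(-2 + 95) = √93 ≈ 9.6436)
N(a)/M = -226*(√93)²/(-13912) = -226*93*(-1/13912) = -21018*(-1/13912) = 10509/6956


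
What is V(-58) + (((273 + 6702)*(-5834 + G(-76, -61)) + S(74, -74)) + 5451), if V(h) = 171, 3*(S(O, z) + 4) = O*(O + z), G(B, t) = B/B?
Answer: -40679557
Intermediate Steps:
G(B, t) = 1
S(O, z) = -4 + O*(O + z)/3 (S(O, z) = -4 + (O*(O + z))/3 = -4 + O*(O + z)/3)
V(-58) + (((273 + 6702)*(-5834 + G(-76, -61)) + S(74, -74)) + 5451) = 171 + (((273 + 6702)*(-5834 + 1) + (-4 + (1/3)*74**2 + (1/3)*74*(-74))) + 5451) = 171 + ((6975*(-5833) + (-4 + (1/3)*5476 - 5476/3)) + 5451) = 171 + ((-40685175 + (-4 + 5476/3 - 5476/3)) + 5451) = 171 + ((-40685175 - 4) + 5451) = 171 + (-40685179 + 5451) = 171 - 40679728 = -40679557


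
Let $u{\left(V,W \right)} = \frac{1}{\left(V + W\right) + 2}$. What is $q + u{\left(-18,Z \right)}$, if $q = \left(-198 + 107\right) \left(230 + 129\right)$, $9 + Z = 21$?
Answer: $- \frac{130677}{4} \approx -32669.0$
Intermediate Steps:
$Z = 12$ ($Z = -9 + 21 = 12$)
$u{\left(V,W \right)} = \frac{1}{2 + V + W}$
$q = -32669$ ($q = \left(-91\right) 359 = -32669$)
$q + u{\left(-18,Z \right)} = -32669 + \frac{1}{2 - 18 + 12} = -32669 + \frac{1}{-4} = -32669 - \frac{1}{4} = - \frac{130677}{4}$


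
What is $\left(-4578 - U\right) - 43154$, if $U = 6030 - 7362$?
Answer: $-46400$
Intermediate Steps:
$U = -1332$ ($U = 6030 - 7362 = -1332$)
$\left(-4578 - U\right) - 43154 = \left(-4578 - -1332\right) - 43154 = \left(-4578 + 1332\right) - 43154 = -3246 - 43154 = -46400$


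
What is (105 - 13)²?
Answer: 8464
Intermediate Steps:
(105 - 13)² = 92² = 8464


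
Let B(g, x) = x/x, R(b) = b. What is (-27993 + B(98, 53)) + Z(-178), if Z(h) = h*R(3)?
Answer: -28526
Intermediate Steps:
B(g, x) = 1
Z(h) = 3*h (Z(h) = h*3 = 3*h)
(-27993 + B(98, 53)) + Z(-178) = (-27993 + 1) + 3*(-178) = -27992 - 534 = -28526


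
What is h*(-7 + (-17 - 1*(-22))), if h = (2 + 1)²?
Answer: -18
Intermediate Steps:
h = 9 (h = 3² = 9)
h*(-7 + (-17 - 1*(-22))) = 9*(-7 + (-17 - 1*(-22))) = 9*(-7 + (-17 + 22)) = 9*(-7 + 5) = 9*(-2) = -18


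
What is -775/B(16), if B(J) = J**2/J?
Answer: -775/16 ≈ -48.438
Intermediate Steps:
B(J) = J
-775/B(16) = -775/16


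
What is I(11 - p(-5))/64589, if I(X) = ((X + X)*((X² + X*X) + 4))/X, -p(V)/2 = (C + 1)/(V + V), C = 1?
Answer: 11436/1614725 ≈ 0.0070823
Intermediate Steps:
p(V) = -2/V (p(V) = -2*(1 + 1)/(V + V) = -4/(2*V) = -4*1/(2*V) = -2/V)
I(X) = 8 + 4*X² (I(X) = ((2*X)*((X² + X²) + 4))/X = ((2*X)*(2*X² + 4))/X = ((2*X)*(4 + 2*X²))/X = (2*X*(4 + 2*X²))/X = 8 + 4*X²)
I(11 - p(-5))/64589 = (8 + 4*(11 - (-2)/(-5))²)/64589 = (8 + 4*(11 - (-2)*(-1)/5)²)*(1/64589) = (8 + 4*(11 - 1*⅖)²)*(1/64589) = (8 + 4*(11 - ⅖)²)*(1/64589) = (8 + 4*(53/5)²)*(1/64589) = (8 + 4*(2809/25))*(1/64589) = (8 + 11236/25)*(1/64589) = (11436/25)*(1/64589) = 11436/1614725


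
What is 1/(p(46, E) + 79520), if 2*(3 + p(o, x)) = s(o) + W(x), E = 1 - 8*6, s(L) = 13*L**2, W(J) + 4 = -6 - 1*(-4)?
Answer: 1/93268 ≈ 1.0722e-5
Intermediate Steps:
W(J) = -6 (W(J) = -4 + (-6 - 1*(-4)) = -4 + (-6 + 4) = -4 - 2 = -6)
E = -47 (E = 1 - 48 = -47)
p(o, x) = -6 + 13*o**2/2 (p(o, x) = -3 + (13*o**2 - 6)/2 = -3 + (-6 + 13*o**2)/2 = -3 + (-3 + 13*o**2/2) = -6 + 13*o**2/2)
1/(p(46, E) + 79520) = 1/((-6 + (13/2)*46**2) + 79520) = 1/((-6 + (13/2)*2116) + 79520) = 1/((-6 + 13754) + 79520) = 1/(13748 + 79520) = 1/93268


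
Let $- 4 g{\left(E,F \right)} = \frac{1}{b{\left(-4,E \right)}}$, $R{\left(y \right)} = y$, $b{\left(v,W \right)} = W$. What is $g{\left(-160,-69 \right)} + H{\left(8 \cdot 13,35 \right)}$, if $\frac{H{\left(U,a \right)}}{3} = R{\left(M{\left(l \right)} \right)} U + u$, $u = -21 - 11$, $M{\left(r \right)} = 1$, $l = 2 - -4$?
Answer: $\frac{138241}{640} \approx 216.0$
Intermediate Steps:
$l = 6$ ($l = 2 + 4 = 6$)
$u = -32$ ($u = -21 - 11 = -32$)
$g{\left(E,F \right)} = - \frac{1}{4 E}$
$H{\left(U,a \right)} = -96 + 3 U$ ($H{\left(U,a \right)} = 3 \left(1 U - 32\right) = 3 \left(U - 32\right) = 3 \left(-32 + U\right) = -96 + 3 U$)
$g{\left(-160,-69 \right)} + H{\left(8 \cdot 13,35 \right)} = - \frac{1}{4 \left(-160\right)} - \left(96 - 3 \cdot 8 \cdot 13\right) = \left(- \frac{1}{4}\right) \left(- \frac{1}{160}\right) + \left(-96 + 3 \cdot 104\right) = \frac{1}{640} + \left(-96 + 312\right) = \frac{1}{640} + 216 = \frac{138241}{640}$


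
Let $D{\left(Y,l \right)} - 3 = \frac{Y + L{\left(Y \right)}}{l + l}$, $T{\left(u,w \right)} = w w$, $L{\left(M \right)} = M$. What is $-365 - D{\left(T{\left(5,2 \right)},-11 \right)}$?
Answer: $- \frac{4044}{11} \approx -367.64$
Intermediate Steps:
$T{\left(u,w \right)} = w^{2}$
$D{\left(Y,l \right)} = 3 + \frac{Y}{l}$ ($D{\left(Y,l \right)} = 3 + \frac{Y + Y}{l + l} = 3 + \frac{2 Y}{2 l} = 3 + 2 Y \frac{1}{2 l} = 3 + \frac{Y}{l}$)
$-365 - D{\left(T{\left(5,2 \right)},-11 \right)} = -365 - \left(3 + \frac{2^{2}}{-11}\right) = -365 - \left(3 + 4 \left(- \frac{1}{11}\right)\right) = -365 - \left(3 - \frac{4}{11}\right) = -365 - \frac{29}{11} = - \frac{4044}{11}$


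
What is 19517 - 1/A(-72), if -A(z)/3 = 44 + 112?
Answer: 9133957/468 ≈ 19517.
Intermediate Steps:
A(z) = -468 (A(z) = -3*(44 + 112) = -3*156 = -468)
19517 - 1/A(-72) = 19517 - 1/(-468) = 19517 - 1*(-1/468) = 19517 + 1/468 = 9133957/468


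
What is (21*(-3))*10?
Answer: -630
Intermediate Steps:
(21*(-3))*10 = -63*10 = -630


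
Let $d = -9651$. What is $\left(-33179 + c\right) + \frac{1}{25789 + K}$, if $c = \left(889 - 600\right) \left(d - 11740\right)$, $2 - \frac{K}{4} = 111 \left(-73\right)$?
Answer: $- \frac{361779296201}{58209} \approx -6.2152 \cdot 10^{6}$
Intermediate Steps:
$K = 32420$ ($K = 8 - 4 \cdot 111 \left(-73\right) = 8 - -32412 = 8 + 32412 = 32420$)
$c = -6181999$ ($c = \left(889 - 600\right) \left(-9651 - 11740\right) = 289 \left(-21391\right) = -6181999$)
$\left(-33179 + c\right) + \frac{1}{25789 + K} = \left(-33179 - 6181999\right) + \frac{1}{25789 + 32420} = -6215178 + \frac{1}{58209} = - \frac{361779296201}{58209}$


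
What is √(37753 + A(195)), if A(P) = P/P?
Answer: √37754 ≈ 194.30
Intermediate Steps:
A(P) = 1
√(37753 + A(195)) = √(37753 + 1) = √37754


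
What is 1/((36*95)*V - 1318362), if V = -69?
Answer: -1/1554342 ≈ -6.4336e-7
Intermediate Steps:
1/((36*95)*V - 1318362) = 1/((36*95)*(-69) - 1318362) = 1/(3420*(-69) - 1318362) = 1/(-235980 - 1318362) = 1/(-1554342) = -1/1554342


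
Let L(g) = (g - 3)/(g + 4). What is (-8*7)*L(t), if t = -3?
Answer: 336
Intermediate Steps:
L(g) = (-3 + g)/(4 + g)
(-8*7)*L(t) = (-8*7)*((-3 - 3)/(4 - 3)) = -56*(-6)/1 = -56*(-6) = 336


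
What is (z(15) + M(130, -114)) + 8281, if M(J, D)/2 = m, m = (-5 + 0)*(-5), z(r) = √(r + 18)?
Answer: 8331 + √33 ≈ 8336.8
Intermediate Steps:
z(r) = √(18 + r)
m = 25 (m = -5*(-5) = 25)
M(J, D) = 50 (M(J, D) = 2*25 = 50)
(z(15) + M(130, -114)) + 8281 = (√(18 + 15) + 50) + 8281 = (√33 + 50) + 8281 = (50 + √33) + 8281 = 8331 + √33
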